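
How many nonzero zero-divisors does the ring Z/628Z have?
In Z/628Z each nonzero element is either a unit (gcd with 628 is 1) or a zero-divisor (gcd > 1). The number of units is φ(628): factorise 628 = 2^2 · 157, so φ(628) = (2^2 − 2^1) · (157 − 1) = 2 · 156 = 312. The nonzero elements number 628 − 1 = 627. Hence the nonzero zero-divisors number 627 − 312 = 315.

Final answer: Z/628Z has 315 nonzero zero-divisors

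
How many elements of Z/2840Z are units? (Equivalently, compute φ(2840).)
An element a ∈ Z/2840Z is a unit iff gcd(a, 2840) = 1, so the number of units is φ(2840). φ is multiplicative, with φ(p^e) = p^e − p^(e−1). Factorise 2840 = 2^3 · 5 · 71. Then
  φ(2840) = (2^3 − 2^2) · (5 − 1) · (71 − 1) = 4 · 4 · 70 = 1120.

Final answer: Z/2840Z has φ(2840) = 1120 units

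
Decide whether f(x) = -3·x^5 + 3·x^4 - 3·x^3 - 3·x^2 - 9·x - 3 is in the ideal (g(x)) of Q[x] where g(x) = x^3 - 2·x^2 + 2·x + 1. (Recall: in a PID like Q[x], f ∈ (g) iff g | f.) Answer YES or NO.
YES

In Q[x] the ideal (g) consists of all multiples of g, so f ∈ (g) iff g | f, i.e. iff the remainder of f on division by g is 0. Divide f by g (g is monic, so eliminate the leading term of the running remainder at each step):
  leading term -3·x^5: subtract (-3·x^2)·g(x) = -3·x^5 + 6·x^4 - 6·x^3 - 3·x^2, leaving -3·x^4 + 3·x^3 - 9·x - 3
  leading term -3·x^4: subtract (-3·x)·g(x) = -3·x^4 + 6·x^3 - 6·x^2 - 3·x, leaving -3·x^3 + 6·x^2 - 6·x - 3
  leading term -3·x^3: subtract (-3)·g(x) = -3·x^3 + 6·x^2 - 6·x - 3, leaving 0
The remainder is 0, so f(x) = g(x) · h(x) with h(x) = -3·x^2 - 3·x - 3. Hence g | f, i.e. f ∈ (g).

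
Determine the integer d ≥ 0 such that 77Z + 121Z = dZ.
In the PID Z, (a, b) is generated by gcd(a, b). Compute gcd(121, 77) with the extended Euclidean algorithm, tracking rows (r, s, t) with s·121 + t·77 = r:
  row A: (121, 1, 0)   [1·121 + 0·77 = 121]
  row B: (77, 0, 1)   [0·121 + 1·77 = 77]
  121 = 1·77 + 44   → row C = row A − 1·row B = (44, 1, −1)   [check: 1·121 − 1·77 = 44]
  77 = 1·44 + 33   → row D = row B − 1·row C = (33, −1, 2)   [check: −1·121 + 2·77 = 33]
  44 = 1·33 + 11   → row E = row C − 1·row D = (11, 2, −3)   [check: 2·121 − 3·77 = 11]
  33 = 3·11 + 0   → remainder 0, stop. gcd = 11 (last nonzero row E).
So gcd(77, 121) = 11, with Bézout identity 2·121 − 3·77 = 11. Containment (⊇): the Bézout identity exhibits 11 as an element of (77, 121), giving (11) ⊆ (77, 121). Containment (⊆): since 11 | 77 and 11 | 121 (77 = 11·7, 121 = 11·11), every Z-linear combination of 77 and 121 is divisible by 11, so (77, 121) ⊆ (11). Therefore (77, 121) = (11), d = 11.

Final answer: (77, 121) = (11); d = 11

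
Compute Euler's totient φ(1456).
φ is multiplicative, with φ(p^e) = p^e − p^(e−1). Factorise 1456 = 2^4 · 7 · 13. Then
  φ(1456) = (2^4 − 2^3) · (7 − 1) · (13 − 1) = 8 · 6 · 12 = 576.

Final answer: φ(1456) = 576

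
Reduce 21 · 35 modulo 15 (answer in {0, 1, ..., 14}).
Reduce the factors first: 21 ≡ 6, 35 ≡ 5 (mod 15), so 21 · 35 ≡ 6 · 5 (mod 15). 6 · 5 = 30. Dividing by 15: 30 = 2·15 + 0. So (21 · 35) mod 15 = 0.

Final answer: 0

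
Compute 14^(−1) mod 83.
Apply the extended Euclidean algorithm to (83, 14), tracking rows (r, s, t) with s·83 + t·14 = r. Each division r_prev = q·r_cur + r_new produces the new row as (previous row) − q·(current row):
  row A: (83, 1, 0)   [1·83 + 0·14 = 83]
  row B: (14, 0, 1)   [0·83 + 1·14 = 14]
  83 = 5·14 + 13   → row C = row A − 5·row B = (13, 1, −5)   [check: 1·83 − 5·14 = 13]
  14 = 1·13 + 1   → row D = row B − 1·row C = (1, −1, 6)   [check: −1·83 + 6·14 = 1]
  13 = 13·1 + 0   → remainder 0, stop. gcd = 1 (last nonzero row D).
The gcd is 1, so 14 is invertible mod 83. The last nonzero row gives −1·83 + 6·14 = 1, so t = 6. So 14^(−1) ≡ 6 (mod 83). Verify: 14 · 6 = 84 ≡ 1 (mod 83). ✓

Final answer: 14^(−1) ≡ 6 (mod 83)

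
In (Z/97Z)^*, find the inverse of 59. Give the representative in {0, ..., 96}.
59^(−1) ≡ 74 (mod 97)

Apply the extended Euclidean algorithm to (97, 59), tracking rows (r, s, t) with s·97 + t·59 = r. Each division r_prev = q·r_cur + r_new produces the new row as (previous row) − q·(current row):
  row A: (97, 1, 0)   [1·97 + 0·59 = 97]
  row B: (59, 0, 1)   [0·97 + 1·59 = 59]
  97 = 1·59 + 38   → row C = row A − 1·row B = (38, 1, −1)   [check: 1·97 − 1·59 = 38]
  59 = 1·38 + 21   → row D = row B − 1·row C = (21, −1, 2)   [check: −1·97 + 2·59 = 21]
  38 = 1·21 + 17   → row E = row C − 1·row D = (17, 2, −3)   [check: 2·97 − 3·59 = 17]
  21 = 1·17 + 4   → row F = row D − 1·row E = (4, −3, 5)   [check: −3·97 + 5·59 = 4]
  17 = 4·4 + 1   → row G = row E − 4·row F = (1, 14, −23)   [check: 14·97 − 23·59 = 1]
  4 = 4·1 + 0   → remainder 0, stop. gcd = 1 (last nonzero row G).
The gcd is 1, so 59 is invertible mod 97. The last nonzero row gives 14·97 − 23·59 = 1, so t = −23. So 59^(−1) ≡ −23 ≡ 74 (mod 97). Verify: 59 · 74 = 4366 ≡ 1 (mod 97). ✓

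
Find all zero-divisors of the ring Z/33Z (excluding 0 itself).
An element a ∈ Z/33Z (with a ≠ 0) is a zero-divisor iff gcd(a, 33) > 1 (because a is a unit precisely when gcd(a, n) = 1, and in Z/nZ every nonzero, non-unit element is a zero-divisor). Scan a = 1, ..., 32 and keep those with gcd(a, 33) > 1:
  gcd(3, 33) = 3, gcd(6, 33) = 3, gcd(9, 33) = 3, gcd(11, 33) = 11, gcd(12, 33) = 3, gcd(15, 33) = 3, gcd(18, 33) = 3, gcd(21, 33) = 3, gcd(22, 33) = 11, gcd(24, 33) = 3, gcd(27, 33) = 3, gcd(30, 33) = 3.
All other a ∈ {1, ..., 32} have gcd(a, 33) = 1 and are units. So the nonzero zero-divisors are exactly the 12 values of a appearing in this scan.

Final answer: nonzero zero-divisors of Z/33Z = {3, 6, 9, 11, 12, 15, 18, 21, 22, 24, 27, 30}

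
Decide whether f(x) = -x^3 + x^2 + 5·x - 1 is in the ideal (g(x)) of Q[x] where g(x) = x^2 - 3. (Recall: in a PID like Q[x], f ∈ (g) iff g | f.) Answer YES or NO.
NO

In Q[x] the ideal (g) consists of all multiples of g, so f ∈ (g) iff g | f, i.e. iff the remainder of f on division by g is 0. Divide f by g (g is monic, so eliminate the leading term of the running remainder at each step):
  leading term -x^3: subtract (-x)·g(x) = -x^3 + 3·x, leaving x^2 + 2·x - 1
  leading term x^2: subtract (1)·g(x) = x^2 - 3, leaving 2·x + 2
The remainder r(x) = 2·x + 2 ≠ 0 (and deg r < deg g), so g ∤ f, i.e. f ∉ (g).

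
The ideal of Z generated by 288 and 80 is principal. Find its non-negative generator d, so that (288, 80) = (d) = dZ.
(288, 80) = (16); d = 16

In the PID Z, (a, b) is generated by gcd(a, b). Compute gcd(288, 80) with the extended Euclidean algorithm, tracking rows (r, s, t) with s·288 + t·80 = r:
  row A: (288, 1, 0)   [1·288 + 0·80 = 288]
  row B: (80, 0, 1)   [0·288 + 1·80 = 80]
  288 = 3·80 + 48   → row C = row A − 3·row B = (48, 1, −3)   [check: 1·288 − 3·80 = 48]
  80 = 1·48 + 32   → row D = row B − 1·row C = (32, −1, 4)   [check: −1·288 + 4·80 = 32]
  48 = 1·32 + 16   → row E = row C − 1·row D = (16, 2, −7)   [check: 2·288 − 7·80 = 16]
  32 = 2·16 + 0   → remainder 0, stop. gcd = 16 (last nonzero row E).
So gcd(288, 80) = 16, with Bézout identity 2·288 − 7·80 = 16. Containment (⊇): the Bézout identity exhibits 16 as an element of (288, 80), giving (16) ⊆ (288, 80). Containment (⊆): since 16 | 288 and 16 | 80 (288 = 16·18, 80 = 16·5), every Z-linear combination of 288 and 80 is divisible by 16, so (288, 80) ⊆ (16). Therefore (288, 80) = (16), d = 16.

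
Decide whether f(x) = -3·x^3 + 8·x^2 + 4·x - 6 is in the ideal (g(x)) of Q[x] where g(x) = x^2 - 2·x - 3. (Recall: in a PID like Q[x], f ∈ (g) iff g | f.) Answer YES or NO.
In Q[x] the ideal (g) consists of all multiples of g, so f ∈ (g) iff g | f, i.e. iff the remainder of f on division by g is 0. Divide f by g (g is monic, so eliminate the leading term of the running remainder at each step):
  leading term -3·x^3: subtract (-3·x)·g(x) = -3·x^3 + 6·x^2 + 9·x, leaving 2·x^2 - 5·x - 6
  leading term 2·x^2: subtract (2)·g(x) = 2·x^2 - 4·x - 6, leaving -x
The remainder r(x) = -x ≠ 0 (and deg r < deg g), so g ∤ f, i.e. f ∉ (g).

Final answer: NO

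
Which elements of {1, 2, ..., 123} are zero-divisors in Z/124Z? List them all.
nonzero zero-divisors of Z/124Z = {2, 4, 6, 8, 10, 12, 14, 16, 18, 20, 22, 24, 26, 28, 30, 31, 32, 34, 36, 38, 40, 42, 44, 46, 48, 50, 52, 54, 56, 58, 60, 62, 64, 66, 68, 70, 72, 74, 76, 78, 80, 82, 84, 86, 88, 90, 92, 93, 94, 96, 98, 100, 102, 104, 106, 108, 110, 112, 114, 116, 118, 120, 122}

An element a ∈ Z/124Z (with a ≠ 0) is a zero-divisor iff gcd(a, 124) > 1 (because a is a unit precisely when gcd(a, n) = 1, and in Z/nZ every nonzero, non-unit element is a zero-divisor). Scan a = 1, ..., 123 and keep those with gcd(a, 124) > 1:
  gcd(2, 124) = 2, gcd(4, 124) = 4, gcd(6, 124) = 2, gcd(8, 124) = 4, gcd(10, 124) = 2, gcd(12, 124) = 4, gcd(14, 124) = 2, gcd(16, 124) = 4, gcd(18, 124) = 2, gcd(20, 124) = 4, gcd(22, 124) = 2, gcd(24, 124) = 4, gcd(26, 124) = 2, gcd(28, 124) = 4, gcd(30, 124) = 2, gcd(31, 124) = 31, gcd(32, 124) = 4, gcd(34, 124) = 2, gcd(36, 124) = 4, gcd(38, 124) = 2, gcd(40, 124) = 4, gcd(42, 124) = 2, gcd(44, 124) = 4, gcd(46, 124) = 2, gcd(48, 124) = 4, gcd(50, 124) = 2, gcd(52, 124) = 4, gcd(54, 124) = 2, gcd(56, 124) = 4, gcd(58, 124) = 2, gcd(60, 124) = 4, gcd(62, 124) = 62, gcd(64, 124) = 4, gcd(66, 124) = 2, gcd(68, 124) = 4, gcd(70, 124) = 2, gcd(72, 124) = 4, gcd(74, 124) = 2, gcd(76, 124) = 4, gcd(78, 124) = 2, gcd(80, 124) = 4, gcd(82, 124) = 2, gcd(84, 124) = 4, gcd(86, 124) = 2, gcd(88, 124) = 4, gcd(90, 124) = 2, gcd(92, 124) = 4, gcd(93, 124) = 31, gcd(94, 124) = 2, gcd(96, 124) = 4, gcd(98, 124) = 2, gcd(100, 124) = 4, gcd(102, 124) = 2, gcd(104, 124) = 4, gcd(106, 124) = 2, gcd(108, 124) = 4, gcd(110, 124) = 2, gcd(112, 124) = 4, gcd(114, 124) = 2, gcd(116, 124) = 4, gcd(118, 124) = 2, gcd(120, 124) = 4, gcd(122, 124) = 2.
All other a ∈ {1, ..., 123} have gcd(a, 124) = 1 and are units. So the nonzero zero-divisors are exactly the 63 values of a appearing in this scan.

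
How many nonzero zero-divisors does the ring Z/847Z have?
Z/847Z has 186 nonzero zero-divisors

In Z/847Z each nonzero element is either a unit (gcd with 847 is 1) or a zero-divisor (gcd > 1). The number of units is φ(847): factorise 847 = 7 · 11^2, so φ(847) = (7 − 1) · (11^2 − 11^1) = 6 · 110 = 660. The nonzero elements number 847 − 1 = 846. Hence the nonzero zero-divisors number 846 − 660 = 186.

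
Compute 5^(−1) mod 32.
5^(−1) ≡ 13 (mod 32)

Apply the extended Euclidean algorithm to (32, 5), tracking rows (r, s, t) with s·32 + t·5 = r. Each division r_prev = q·r_cur + r_new produces the new row as (previous row) − q·(current row):
  row A: (32, 1, 0)   [1·32 + 0·5 = 32]
  row B: (5, 0, 1)   [0·32 + 1·5 = 5]
  32 = 6·5 + 2   → row C = row A − 6·row B = (2, 1, −6)   [check: 1·32 − 6·5 = 2]
  5 = 2·2 + 1   → row D = row B − 2·row C = (1, −2, 13)   [check: −2·32 + 13·5 = 1]
  2 = 2·1 + 0   → remainder 0, stop. gcd = 1 (last nonzero row D).
The gcd is 1, so 5 is invertible mod 32. The last nonzero row gives −2·32 + 13·5 = 1, so t = 13. So 5^(−1) ≡ 13 (mod 32). Verify: 5 · 13 = 65 ≡ 1 (mod 32). ✓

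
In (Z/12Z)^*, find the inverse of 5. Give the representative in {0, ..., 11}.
5^(−1) ≡ 5 (mod 12)

Apply the extended Euclidean algorithm to (12, 5), tracking rows (r, s, t) with s·12 + t·5 = r. Each division r_prev = q·r_cur + r_new produces the new row as (previous row) − q·(current row):
  row A: (12, 1, 0)   [1·12 + 0·5 = 12]
  row B: (5, 0, 1)   [0·12 + 1·5 = 5]
  12 = 2·5 + 2   → row C = row A − 2·row B = (2, 1, −2)   [check: 1·12 − 2·5 = 2]
  5 = 2·2 + 1   → row D = row B − 2·row C = (1, −2, 5)   [check: −2·12 + 5·5 = 1]
  2 = 2·1 + 0   → remainder 0, stop. gcd = 1 (last nonzero row D).
The gcd is 1, so 5 is invertible mod 12. The last nonzero row gives −2·12 + 5·5 = 1, so t = 5. So 5^(−1) ≡ 5 (mod 12). Verify: 5 · 5 = 25 ≡ 1 (mod 12). ✓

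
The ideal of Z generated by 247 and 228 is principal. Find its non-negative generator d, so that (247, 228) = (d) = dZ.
(247, 228) = (19); d = 19

In the PID Z, (a, b) is generated by gcd(a, b). Compute gcd(247, 228) with the extended Euclidean algorithm, tracking rows (r, s, t) with s·247 + t·228 = r:
  row A: (247, 1, 0)   [1·247 + 0·228 = 247]
  row B: (228, 0, 1)   [0·247 + 1·228 = 228]
  247 = 1·228 + 19   → row C = row A − 1·row B = (19, 1, −1)   [check: 1·247 − 1·228 = 19]
  228 = 12·19 + 0   → remainder 0, stop. gcd = 19 (last nonzero row C).
So gcd(247, 228) = 19, with Bézout identity 1·247 − 1·228 = 19. Containment (⊇): the Bézout identity exhibits 19 as an element of (247, 228), giving (19) ⊆ (247, 228). Containment (⊆): since 19 | 247 and 19 | 228 (247 = 19·13, 228 = 19·12), every Z-linear combination of 247 and 228 is divisible by 19, so (247, 228) ⊆ (19). Therefore (247, 228) = (19), d = 19.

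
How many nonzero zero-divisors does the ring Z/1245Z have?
In Z/1245Z each nonzero element is either a unit (gcd with 1245 is 1) or a zero-divisor (gcd > 1). The number of units is φ(1245): factorise 1245 = 3 · 5 · 83, so φ(1245) = (3 − 1) · (5 − 1) · (83 − 1) = 2 · 4 · 82 = 656. The nonzero elements number 1245 − 1 = 1244. Hence the nonzero zero-divisors number 1244 − 656 = 588.

Final answer: Z/1245Z has 588 nonzero zero-divisors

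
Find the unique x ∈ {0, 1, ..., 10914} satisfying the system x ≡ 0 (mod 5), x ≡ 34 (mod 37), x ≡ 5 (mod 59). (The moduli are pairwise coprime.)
The moduli 5, 37, 59 are pairwise coprime, so by the CRT there is a unique solution mod 5·37·59 = 10915.
Solve by successive substitution. Start with x ≡ 0 (mod 5).
  Combine with x ≡ 34 (mod 37): write x = 5·t and require 5·t ≡ 34 (mod 37). Since 5^(−1) ≡ 15 (mod 37), t ≡ 15·34 ≡ 29 (mod 37). So x ≡ 5·29 = 145 (mod 185).
  Combine with x ≡ 5 (mod 59): write x = 145 + 185·t and require 145 + 185·t ≡ 5 (mod 59), i.e. 185·t ≡ 5 − 145 ≡ 37 (mod 59). Since 185^(−1) ≡ 37 (mod 59) (185 ≡ 8 (mod 59)), t ≡ 37·37 ≡ 12 (mod 59). So x ≡ 145 + 185·12 = 2365 (mod 10915).
Unique solution in [0, 10915): x = 2365.

Final answer: x ≡ 2365 (mod 10915); the representative in [0, 10915) is 2365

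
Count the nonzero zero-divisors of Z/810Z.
In Z/810Z each nonzero element is either a unit (gcd with 810 is 1) or a zero-divisor (gcd > 1). The number of units is φ(810): factorise 810 = 2 · 3^4 · 5, so φ(810) = (2 − 1) · (3^4 − 3^3) · (5 − 1) = 1 · 54 · 4 = 216. The nonzero elements number 810 − 1 = 809. Hence the nonzero zero-divisors number 809 − 216 = 593.

Final answer: Z/810Z has 593 nonzero zero-divisors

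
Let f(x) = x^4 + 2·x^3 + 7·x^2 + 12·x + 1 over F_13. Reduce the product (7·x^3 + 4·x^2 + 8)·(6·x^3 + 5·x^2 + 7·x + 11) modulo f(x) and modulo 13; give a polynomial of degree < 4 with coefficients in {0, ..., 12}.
a · b ≡ 5·x^3 + 7·x^2 + 10·x + 3 (mod f(x))

Multiply as integer polynomials: a · b = 42·x^6 + 59·x^5 + 69·x^4 + 153·x^3 + 84·x^2 + 56·x + 88. Reducing coefficients mod 13: a · b ≡ 3·x^6 + 7·x^5 + 4·x^4 + 10·x^3 + 6·x^2 + 4·x + 10. Now divide by f(x) = x^4 + 2·x^3 + 7·x^2 + 12·x + 1 in F_13[x], eliminating the leading term at each step:
  leading term 3·x^6: subtract (3·x^2)·f(x) = 3·x^6 + 6·x^5 + 8·x^4 + 10·x^3 + 3·x^2, leaving x^5 + 9·x^4 + 3·x^2 + 4·x + 10 (coefficients mod 13)
  leading term x^5: subtract (x)·f(x) = x^5 + 2·x^4 + 7·x^3 + 12·x^2 + x, leaving 7·x^4 + 6·x^3 + 4·x^2 + 3·x + 10 (coefficients mod 13)
  leading term 7·x^4: subtract (7)·f(x) = 7·x^4 + x^3 + 10·x^2 + 6·x + 7, leaving 5·x^3 + 7·x^2 + 10·x + 3 (coefficients mod 13)
The degree is now < 4, so this is the remainder. Hence a · b ≡ 5·x^3 + 7·x^2 + 10·x + 3 in F_13[x]/(f).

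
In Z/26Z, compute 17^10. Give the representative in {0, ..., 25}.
9

Use repeated squaring. Binary(10) = 1010. Walk through the bits of the exponent 10 left-to-right: at each bit after the leading one, square the running value, then multiply by 17 if the bit is 1 (always reducing mod 26):
  bit 1 = 1 (leading): start with 17.
  bit 2 = 0: square 17^2 = 289 ≡ 3 (mod 26).
  bit 3 = 1: square 3^2 = 9; bit is 1, so multiply 9·17 = 153 ≡ 23 (mod 26).
  bit 4 = 0: square 23^2 = 529 ≡ 9 (mod 26).
Final value: 17^10 ≡ 9 (mod 26).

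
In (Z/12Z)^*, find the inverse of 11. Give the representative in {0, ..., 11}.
Apply the extended Euclidean algorithm to (12, 11), tracking rows (r, s, t) with s·12 + t·11 = r. Each division r_prev = q·r_cur + r_new produces the new row as (previous row) − q·(current row):
  row A: (12, 1, 0)   [1·12 + 0·11 = 12]
  row B: (11, 0, 1)   [0·12 + 1·11 = 11]
  12 = 1·11 + 1   → row C = row A − 1·row B = (1, 1, −1)   [check: 1·12 − 1·11 = 1]
  11 = 11·1 + 0   → remainder 0, stop. gcd = 1 (last nonzero row C).
The gcd is 1, so 11 is invertible mod 12. The last nonzero row gives 1·12 − 1·11 = 1, so t = −1. So 11^(−1) ≡ −1 ≡ 11 (mod 12). Verify: 11 · 11 = 121 ≡ 1 (mod 12). ✓

Final answer: 11^(−1) ≡ 11 (mod 12)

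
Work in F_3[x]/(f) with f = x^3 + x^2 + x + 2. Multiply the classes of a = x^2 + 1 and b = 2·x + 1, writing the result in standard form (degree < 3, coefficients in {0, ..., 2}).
a · b ≡ 2·x^2 (mod f(x))

Multiply as integer polynomials: a · b = 2·x^3 + x^2 + 2·x + 1. Reducing coefficients mod 3: a · b ≡ 2·x^3 + x^2 + 2·x + 1. Now divide by f(x) = x^3 + x^2 + x + 2 in F_3[x], eliminating the leading term at each step:
  leading term 2·x^3: subtract (2)·f(x) = 2·x^3 + 2·x^2 + 2·x + 1, leaving 2·x^2 (coefficients mod 3)
The degree is now < 3, so this is the remainder. Hence a · b ≡ 2·x^2 in F_3[x]/(f).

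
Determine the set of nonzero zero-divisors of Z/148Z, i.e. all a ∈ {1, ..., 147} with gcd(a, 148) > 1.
An element a ∈ Z/148Z (with a ≠ 0) is a zero-divisor iff gcd(a, 148) > 1 (because a is a unit precisely when gcd(a, n) = 1, and in Z/nZ every nonzero, non-unit element is a zero-divisor). Scan a = 1, ..., 147 and keep those with gcd(a, 148) > 1:
  gcd(2, 148) = 2, gcd(4, 148) = 4, gcd(6, 148) = 2, gcd(8, 148) = 4, gcd(10, 148) = 2, gcd(12, 148) = 4, gcd(14, 148) = 2, gcd(16, 148) = 4, gcd(18, 148) = 2, gcd(20, 148) = 4, gcd(22, 148) = 2, gcd(24, 148) = 4, gcd(26, 148) = 2, gcd(28, 148) = 4, gcd(30, 148) = 2, gcd(32, 148) = 4, gcd(34, 148) = 2, gcd(36, 148) = 4, gcd(37, 148) = 37, gcd(38, 148) = 2, gcd(40, 148) = 4, gcd(42, 148) = 2, gcd(44, 148) = 4, gcd(46, 148) = 2, gcd(48, 148) = 4, gcd(50, 148) = 2, gcd(52, 148) = 4, gcd(54, 148) = 2, gcd(56, 148) = 4, gcd(58, 148) = 2, gcd(60, 148) = 4, gcd(62, 148) = 2, gcd(64, 148) = 4, gcd(66, 148) = 2, gcd(68, 148) = 4, gcd(70, 148) = 2, gcd(72, 148) = 4, gcd(74, 148) = 74, gcd(76, 148) = 4, gcd(78, 148) = 2, gcd(80, 148) = 4, gcd(82, 148) = 2, gcd(84, 148) = 4, gcd(86, 148) = 2, gcd(88, 148) = 4, gcd(90, 148) = 2, gcd(92, 148) = 4, gcd(94, 148) = 2, gcd(96, 148) = 4, gcd(98, 148) = 2, gcd(100, 148) = 4, gcd(102, 148) = 2, gcd(104, 148) = 4, gcd(106, 148) = 2, gcd(108, 148) = 4, gcd(110, 148) = 2, gcd(111, 148) = 37, gcd(112, 148) = 4, gcd(114, 148) = 2, gcd(116, 148) = 4, gcd(118, 148) = 2, gcd(120, 148) = 4, gcd(122, 148) = 2, gcd(124, 148) = 4, gcd(126, 148) = 2, gcd(128, 148) = 4, gcd(130, 148) = 2, gcd(132, 148) = 4, gcd(134, 148) = 2, gcd(136, 148) = 4, gcd(138, 148) = 2, gcd(140, 148) = 4, gcd(142, 148) = 2, gcd(144, 148) = 4, gcd(146, 148) = 2.
All other a ∈ {1, ..., 147} have gcd(a, 148) = 1 and are units. So the nonzero zero-divisors are exactly the 75 values of a appearing in this scan.

Final answer: nonzero zero-divisors of Z/148Z = {2, 4, 6, 8, 10, 12, 14, 16, 18, 20, 22, 24, 26, 28, 30, 32, 34, 36, 37, 38, 40, 42, 44, 46, 48, 50, 52, 54, 56, 58, 60, 62, 64, 66, 68, 70, 72, 74, 76, 78, 80, 82, 84, 86, 88, 90, 92, 94, 96, 98, 100, 102, 104, 106, 108, 110, 111, 112, 114, 116, 118, 120, 122, 124, 126, 128, 130, 132, 134, 136, 138, 140, 142, 144, 146}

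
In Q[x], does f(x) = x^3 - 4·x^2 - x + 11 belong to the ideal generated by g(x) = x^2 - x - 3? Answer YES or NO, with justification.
In Q[x] the ideal (g) consists of all multiples of g, so f ∈ (g) iff g | f, i.e. iff the remainder of f on division by g is 0. Divide f by g (g is monic, so eliminate the leading term of the running remainder at each step):
  leading term x^3: subtract (x)·g(x) = x^3 - x^2 - 3·x, leaving -3·x^2 + 2·x + 11
  leading term -3·x^2: subtract (-3)·g(x) = -3·x^2 + 3·x + 9, leaving 2 - x
The remainder r(x) = 2 - x ≠ 0 (and deg r < deg g), so g ∤ f, i.e. f ∉ (g).

Final answer: NO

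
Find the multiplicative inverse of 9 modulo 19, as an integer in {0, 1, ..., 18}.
Apply the extended Euclidean algorithm to (19, 9), tracking rows (r, s, t) with s·19 + t·9 = r. Each division r_prev = q·r_cur + r_new produces the new row as (previous row) − q·(current row):
  row A: (19, 1, 0)   [1·19 + 0·9 = 19]
  row B: (9, 0, 1)   [0·19 + 1·9 = 9]
  19 = 2·9 + 1   → row C = row A − 2·row B = (1, 1, −2)   [check: 1·19 − 2·9 = 1]
  9 = 9·1 + 0   → remainder 0, stop. gcd = 1 (last nonzero row C).
The gcd is 1, so 9 is invertible mod 19. The last nonzero row gives 1·19 − 2·9 = 1, so t = −2. So 9^(−1) ≡ −2 ≡ 17 (mod 19). Verify: 9 · 17 = 153 ≡ 1 (mod 19). ✓

Final answer: 9^(−1) ≡ 17 (mod 19)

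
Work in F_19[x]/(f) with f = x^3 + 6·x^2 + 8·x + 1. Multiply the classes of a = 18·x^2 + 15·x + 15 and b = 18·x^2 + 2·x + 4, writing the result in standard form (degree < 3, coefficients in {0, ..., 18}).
a · b ≡ 8·x^2 + 7·x + 7 (mod f(x))

Multiply as integer polynomials: a · b = 324·x^4 + 306·x^3 + 372·x^2 + 90·x + 60. Reducing coefficients mod 19: a · b ≡ x^4 + 2·x^3 + 11·x^2 + 14·x + 3. Now divide by f(x) = x^3 + 6·x^2 + 8·x + 1 in F_19[x], eliminating the leading term at each step:
  leading term x^4: subtract (x)·f(x) = x^4 + 6·x^3 + 8·x^2 + x, leaving 15·x^3 + 3·x^2 + 13·x + 3 (coefficients mod 19)
  leading term 15·x^3: subtract (15)·f(x) = 15·x^3 + 14·x^2 + 6·x + 15, leaving 8·x^2 + 7·x + 7 (coefficients mod 19)
The degree is now < 3, so this is the remainder. Hence a · b ≡ 8·x^2 + 7·x + 7 in F_19[x]/(f).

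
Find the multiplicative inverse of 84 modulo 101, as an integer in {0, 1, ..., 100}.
84^(−1) ≡ 95 (mod 101)

Apply the extended Euclidean algorithm to (101, 84), tracking rows (r, s, t) with s·101 + t·84 = r. Each division r_prev = q·r_cur + r_new produces the new row as (previous row) − q·(current row):
  row A: (101, 1, 0)   [1·101 + 0·84 = 101]
  row B: (84, 0, 1)   [0·101 + 1·84 = 84]
  101 = 1·84 + 17   → row C = row A − 1·row B = (17, 1, −1)   [check: 1·101 − 1·84 = 17]
  84 = 4·17 + 16   → row D = row B − 4·row C = (16, −4, 5)   [check: −4·101 + 5·84 = 16]
  17 = 1·16 + 1   → row E = row C − 1·row D = (1, 5, −6)   [check: 5·101 − 6·84 = 1]
  16 = 16·1 + 0   → remainder 0, stop. gcd = 1 (last nonzero row E).
The gcd is 1, so 84 is invertible mod 101. The last nonzero row gives 5·101 − 6·84 = 1, so t = −6. So 84^(−1) ≡ −6 ≡ 95 (mod 101). Verify: 84 · 95 = 7980 ≡ 1 (mod 101). ✓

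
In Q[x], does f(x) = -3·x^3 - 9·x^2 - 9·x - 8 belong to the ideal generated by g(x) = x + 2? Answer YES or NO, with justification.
In Q[x] the ideal (g) consists of all multiples of g, so f ∈ (g) iff g | f, i.e. iff the remainder of f on division by g is 0. Divide f by g (g is monic, so eliminate the leading term of the running remainder at each step):
  leading term -3·x^3: subtract (-3·x^2)·g(x) = -3·x^3 - 6·x^2, leaving -3·x^2 - 9·x - 8
  leading term -3·x^2: subtract (-3·x)·g(x) = -3·x^2 - 6·x, leaving -3·x - 8
  leading term -3·x: subtract (-3)·g(x) = -3·x - 6, leaving -2
The remainder r(x) = -2 ≠ 0 (and deg r < deg g), so g ∤ f, i.e. f ∉ (g).

Final answer: NO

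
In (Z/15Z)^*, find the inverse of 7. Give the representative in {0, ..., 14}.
Apply the extended Euclidean algorithm to (15, 7), tracking rows (r, s, t) with s·15 + t·7 = r. Each division r_prev = q·r_cur + r_new produces the new row as (previous row) − q·(current row):
  row A: (15, 1, 0)   [1·15 + 0·7 = 15]
  row B: (7, 0, 1)   [0·15 + 1·7 = 7]
  15 = 2·7 + 1   → row C = row A − 2·row B = (1, 1, −2)   [check: 1·15 − 2·7 = 1]
  7 = 7·1 + 0   → remainder 0, stop. gcd = 1 (last nonzero row C).
The gcd is 1, so 7 is invertible mod 15. The last nonzero row gives 1·15 − 2·7 = 1, so t = −2. So 7^(−1) ≡ −2 ≡ 13 (mod 15). Verify: 7 · 13 = 91 ≡ 1 (mod 15). ✓

Final answer: 7^(−1) ≡ 13 (mod 15)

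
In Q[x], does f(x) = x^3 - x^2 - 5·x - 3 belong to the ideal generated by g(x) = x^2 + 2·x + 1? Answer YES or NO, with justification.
YES

In Q[x] the ideal (g) consists of all multiples of g, so f ∈ (g) iff g | f, i.e. iff the remainder of f on division by g is 0. Divide f by g (g is monic, so eliminate the leading term of the running remainder at each step):
  leading term x^3: subtract (x)·g(x) = x^3 + 2·x^2 + x, leaving -3·x^2 - 6·x - 3
  leading term -3·x^2: subtract (-3)·g(x) = -3·x^2 - 6·x - 3, leaving 0
The remainder is 0, so f(x) = g(x) · h(x) with h(x) = x - 3. Hence g | f, i.e. f ∈ (g).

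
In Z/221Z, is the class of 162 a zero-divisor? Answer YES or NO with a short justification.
NO

gcd(162, 221) = 1, so 162 is a unit in Z/221Z (it has a multiplicative inverse). A unit cannot be a zero-divisor: if 162·b ≡ 0 then multiplying both sides by 162^(−1) gives b ≡ 0. So 162 is not a zero-divisor.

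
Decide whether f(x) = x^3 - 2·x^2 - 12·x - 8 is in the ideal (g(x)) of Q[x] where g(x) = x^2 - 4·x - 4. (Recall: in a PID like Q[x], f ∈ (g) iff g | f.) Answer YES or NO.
YES

In Q[x] the ideal (g) consists of all multiples of g, so f ∈ (g) iff g | f, i.e. iff the remainder of f on division by g is 0. Divide f by g (g is monic, so eliminate the leading term of the running remainder at each step):
  leading term x^3: subtract (x)·g(x) = x^3 - 4·x^2 - 4·x, leaving 2·x^2 - 8·x - 8
  leading term 2·x^2: subtract (2)·g(x) = 2·x^2 - 8·x - 8, leaving 0
The remainder is 0, so f(x) = g(x) · h(x) with h(x) = x + 2. Hence g | f, i.e. f ∈ (g).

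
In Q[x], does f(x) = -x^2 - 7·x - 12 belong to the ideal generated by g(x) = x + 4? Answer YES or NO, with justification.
YES

In Q[x] the ideal (g) consists of all multiples of g, so f ∈ (g) iff g | f, i.e. iff the remainder of f on division by g is 0. Divide f by g (g is monic, so eliminate the leading term of the running remainder at each step):
  leading term -x^2: subtract (-x)·g(x) = -x^2 - 4·x, leaving -3·x - 12
  leading term -3·x: subtract (-3)·g(x) = -3·x - 12, leaving 0
The remainder is 0, so f(x) = g(x) · h(x) with h(x) = -x - 3. Hence g | f, i.e. f ∈ (g).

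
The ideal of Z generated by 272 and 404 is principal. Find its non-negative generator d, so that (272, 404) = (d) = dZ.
In the PID Z, (a, b) is generated by gcd(a, b). Compute gcd(404, 272) with the extended Euclidean algorithm, tracking rows (r, s, t) with s·404 + t·272 = r:
  row A: (404, 1, 0)   [1·404 + 0·272 = 404]
  row B: (272, 0, 1)   [0·404 + 1·272 = 272]
  404 = 1·272 + 132   → row C = row A − 1·row B = (132, 1, −1)   [check: 1·404 − 1·272 = 132]
  272 = 2·132 + 8   → row D = row B − 2·row C = (8, −2, 3)   [check: −2·404 + 3·272 = 8]
  132 = 16·8 + 4   → row E = row C − 16·row D = (4, 33, −49)   [check: 33·404 − 49·272 = 4]
  8 = 2·4 + 0   → remainder 0, stop. gcd = 4 (last nonzero row E).
So gcd(272, 404) = 4, with Bézout identity 33·404 − 49·272 = 4. Containment (⊇): the Bézout identity exhibits 4 as an element of (272, 404), giving (4) ⊆ (272, 404). Containment (⊆): since 4 | 272 and 4 | 404 (272 = 4·68, 404 = 4·101), every Z-linear combination of 272 and 404 is divisible by 4, so (272, 404) ⊆ (4). Therefore (272, 404) = (4), d = 4.

Final answer: (272, 404) = (4); d = 4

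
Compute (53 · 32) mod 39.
Reduce the factors first: 53 ≡ 14 (mod 39), so 53 · 32 ≡ 14 · 32 (mod 39). 14 · 32 = 448. Dividing by 39: 448 = 11·39 + 19. So (53 · 32) mod 39 = 19.

Final answer: 19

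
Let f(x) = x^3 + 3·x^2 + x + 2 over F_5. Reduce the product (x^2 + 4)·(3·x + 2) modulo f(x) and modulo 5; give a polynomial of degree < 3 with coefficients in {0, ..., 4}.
a · b ≡ 3·x^2 + 4·x + 2 (mod f(x))

Multiply as integer polynomials: a · b = 3·x^3 + 2·x^2 + 12·x + 8. Reducing coefficients mod 5: a · b ≡ 3·x^3 + 2·x^2 + 2·x + 3. Now divide by f(x) = x^3 + 3·x^2 + x + 2 in F_5[x], eliminating the leading term at each step:
  leading term 3·x^3: subtract (3)·f(x) = 3·x^3 + 4·x^2 + 3·x + 1, leaving 3·x^2 + 4·x + 2 (coefficients mod 5)
The degree is now < 3, so this is the remainder. Hence a · b ≡ 3·x^2 + 4·x + 2 in F_5[x]/(f).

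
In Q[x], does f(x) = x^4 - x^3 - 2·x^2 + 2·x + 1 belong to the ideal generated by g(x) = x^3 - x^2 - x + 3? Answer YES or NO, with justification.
NO

In Q[x] the ideal (g) consists of all multiples of g, so f ∈ (g) iff g | f, i.e. iff the remainder of f on division by g is 0. Divide f by g (g is monic, so eliminate the leading term of the running remainder at each step):
  leading term x^4: subtract (x)·g(x) = x^4 - x^3 - x^2 + 3·x, leaving -x^2 - x + 1
The remainder r(x) = -x^2 - x + 1 ≠ 0 (and deg r < deg g), so g ∤ f, i.e. f ∉ (g).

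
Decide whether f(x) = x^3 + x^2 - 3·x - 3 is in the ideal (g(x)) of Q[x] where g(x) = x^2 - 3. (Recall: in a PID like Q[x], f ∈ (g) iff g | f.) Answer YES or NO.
YES

In Q[x] the ideal (g) consists of all multiples of g, so f ∈ (g) iff g | f, i.e. iff the remainder of f on division by g is 0. Divide f by g (g is monic, so eliminate the leading term of the running remainder at each step):
  leading term x^3: subtract (x)·g(x) = x^3 - 3·x, leaving x^2 - 3
  leading term x^2: subtract (1)·g(x) = x^2 - 3, leaving 0
The remainder is 0, so f(x) = g(x) · h(x) with h(x) = x + 1. Hence g | f, i.e. f ∈ (g).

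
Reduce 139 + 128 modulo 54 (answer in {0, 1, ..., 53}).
51

Reduce the summands first: 139 ≡ 31, 128 ≡ 20 (mod 54), so 139 + 128 ≡ 31 + 20 (mod 54). 31 + 20 = 51; 51 = 0·54 + 51, so (139 + 128) mod 54 = 51.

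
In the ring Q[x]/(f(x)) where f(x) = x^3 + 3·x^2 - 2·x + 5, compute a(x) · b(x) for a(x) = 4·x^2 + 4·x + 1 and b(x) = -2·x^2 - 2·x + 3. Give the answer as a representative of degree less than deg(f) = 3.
First multiply in Q[x] without reducing: a · b = -8·x^4 - 16·x^3 + 2·x^2 + 10·x + 3. Now divide by f(x) = x^3 + 3·x^2 - 2·x + 5, eliminating the leading term at each step:
  leading term -8·x^4: subtract (-8·x)·f(x) = -8·x^4 - 24·x^3 + 16·x^2 - 40·x, leaving 8·x^3 - 14·x^2 + 50·x + 3
  leading term 8·x^3: subtract (8)·f(x) = 8·x^3 + 24·x^2 - 16·x + 40, leaving -38·x^2 + 66·x - 37
The degree is now < 3, so this is the remainder. Hence a · b ≡ -38·x^2 + 66·x - 37 in Q[x]/(f).

Final answer: a · b ≡ -38·x^2 + 66·x - 37 (mod f(x))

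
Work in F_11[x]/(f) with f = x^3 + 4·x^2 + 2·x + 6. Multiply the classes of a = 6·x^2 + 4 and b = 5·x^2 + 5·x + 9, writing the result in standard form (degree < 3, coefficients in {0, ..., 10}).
Multiply as integer polynomials: a · b = 30·x^4 + 30·x^3 + 74·x^2 + 20·x + 36. Reducing coefficients mod 11: a · b ≡ 8·x^4 + 8·x^3 + 8·x^2 + 9·x + 3. Now divide by f(x) = x^3 + 4·x^2 + 2·x + 6 in F_11[x], eliminating the leading term at each step:
  leading term 8·x^4: subtract (8·x)·f(x) = 8·x^4 + 10·x^3 + 5·x^2 + 4·x, leaving 9·x^3 + 3·x^2 + 5·x + 3 (coefficients mod 11)
  leading term 9·x^3: subtract (9)·f(x) = 9·x^3 + 3·x^2 + 7·x + 10, leaving 9·x + 4 (coefficients mod 11)
The degree is now < 3, so this is the remainder. Hence a · b ≡ 9·x + 4 in F_11[x]/(f).

Final answer: a · b ≡ 9·x + 4 (mod f(x))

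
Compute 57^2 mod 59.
4

Use repeated squaring. Binary(2) = 10. Walk through the bits of the exponent 2 left-to-right: at each bit after the leading one, square the running value, then multiply by 57 if the bit is 1 (always reducing mod 59):
  bit 1 = 1 (leading): start with 57.
  bit 2 = 0: square 57^2 = 3249 ≡ 4 (mod 59).
Final value: 57^2 ≡ 4 (mod 59).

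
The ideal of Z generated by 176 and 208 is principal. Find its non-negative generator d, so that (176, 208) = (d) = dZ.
In the PID Z, (a, b) is generated by gcd(a, b). Compute gcd(208, 176) with the extended Euclidean algorithm, tracking rows (r, s, t) with s·208 + t·176 = r:
  row A: (208, 1, 0)   [1·208 + 0·176 = 208]
  row B: (176, 0, 1)   [0·208 + 1·176 = 176]
  208 = 1·176 + 32   → row C = row A − 1·row B = (32, 1, −1)   [check: 1·208 − 1·176 = 32]
  176 = 5·32 + 16   → row D = row B − 5·row C = (16, −5, 6)   [check: −5·208 + 6·176 = 16]
  32 = 2·16 + 0   → remainder 0, stop. gcd = 16 (last nonzero row D).
So gcd(176, 208) = 16, with Bézout identity −5·208 + 6·176 = 16. Containment (⊇): the Bézout identity exhibits 16 as an element of (176, 208), giving (16) ⊆ (176, 208). Containment (⊆): since 16 | 176 and 16 | 208 (176 = 16·11, 208 = 16·13), every Z-linear combination of 176 and 208 is divisible by 16, so (176, 208) ⊆ (16). Therefore (176, 208) = (16), d = 16.

Final answer: (176, 208) = (16); d = 16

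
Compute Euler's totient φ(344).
φ(344) = 168

φ is multiplicative, with φ(p^e) = p^e − p^(e−1). Factorise 344 = 2^3 · 43. Then
  φ(344) = (2^3 − 2^2) · (43 − 1) = 4 · 42 = 168.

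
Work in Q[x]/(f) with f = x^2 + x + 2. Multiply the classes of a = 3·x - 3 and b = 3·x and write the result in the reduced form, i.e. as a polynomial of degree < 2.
a · b ≡ -18·x - 18 (mod f(x))

First multiply in Q[x] without reducing: a · b = 9·x^2 - 9·x. Now divide by f(x) = x^2 + x + 2, eliminating the leading term at each step:
  leading term 9·x^2: subtract (9)·f(x) = 9·x^2 + 9·x + 18, leaving -18·x - 18
The degree is now < 2, so this is the remainder. Hence a · b ≡ -18·x - 18 in Q[x]/(f).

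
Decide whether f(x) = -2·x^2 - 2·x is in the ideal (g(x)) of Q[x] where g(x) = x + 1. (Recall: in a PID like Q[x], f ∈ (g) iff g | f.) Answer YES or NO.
YES

In Q[x] the ideal (g) consists of all multiples of g, so f ∈ (g) iff g | f, i.e. iff the remainder of f on division by g is 0. Divide f by g (g is monic, so eliminate the leading term of the running remainder at each step):
  leading term -2·x^2: subtract (-2·x)·g(x) = -2·x^2 - 2·x, leaving 0
The remainder is 0, so f(x) = g(x) · h(x) with h(x) = -2·x. Hence g | f, i.e. f ∈ (g).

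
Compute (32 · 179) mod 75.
Reduce the factors first: 179 ≡ 29 (mod 75), so 32 · 179 ≡ 32 · 29 (mod 75). 32 · 29 = 928. Dividing by 75: 928 = 12·75 + 28. So (32 · 179) mod 75 = 28.

Final answer: 28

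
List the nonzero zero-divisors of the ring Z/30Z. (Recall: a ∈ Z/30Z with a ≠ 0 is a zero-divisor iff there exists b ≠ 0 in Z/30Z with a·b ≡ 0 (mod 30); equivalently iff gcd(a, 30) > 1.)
nonzero zero-divisors of Z/30Z = {2, 3, 4, 5, 6, 8, 9, 10, 12, 14, 15, 16, 18, 20, 21, 22, 24, 25, 26, 27, 28}

An element a ∈ Z/30Z (with a ≠ 0) is a zero-divisor iff gcd(a, 30) > 1 (because a is a unit precisely when gcd(a, n) = 1, and in Z/nZ every nonzero, non-unit element is a zero-divisor). Scan a = 1, ..., 29 and keep those with gcd(a, 30) > 1:
  gcd(2, 30) = 2, gcd(3, 30) = 3, gcd(4, 30) = 2, gcd(5, 30) = 5, gcd(6, 30) = 6, gcd(8, 30) = 2, gcd(9, 30) = 3, gcd(10, 30) = 10, gcd(12, 30) = 6, gcd(14, 30) = 2, gcd(15, 30) = 15, gcd(16, 30) = 2, gcd(18, 30) = 6, gcd(20, 30) = 10, gcd(21, 30) = 3, gcd(22, 30) = 2, gcd(24, 30) = 6, gcd(25, 30) = 5, gcd(26, 30) = 2, gcd(27, 30) = 3, gcd(28, 30) = 2.
All other a ∈ {1, ..., 29} have gcd(a, 30) = 1 and are units. So the nonzero zero-divisors are exactly the 21 values of a appearing in this scan.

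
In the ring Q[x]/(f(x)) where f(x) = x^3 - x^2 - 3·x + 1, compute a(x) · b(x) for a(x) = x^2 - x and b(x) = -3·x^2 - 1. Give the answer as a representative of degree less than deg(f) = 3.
First multiply in Q[x] without reducing: a · b = -3·x^4 + 3·x^3 - x^2 + x. Now divide by f(x) = x^3 - x^2 - 3·x + 1, eliminating the leading term at each step:
  leading term -3·x^4: subtract (-3·x)·f(x) = -3·x^4 + 3·x^3 + 9·x^2 - 3·x, leaving -10·x^2 + 4·x
The degree is now < 3, so this is the remainder. Hence a · b ≡ -10·x^2 + 4·x in Q[x]/(f).

Final answer: a · b ≡ -10·x^2 + 4·x (mod f(x))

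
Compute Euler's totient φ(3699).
φ(3699) = 2448

φ is multiplicative, with φ(p^e) = p^e − p^(e−1). Factorise 3699 = 3^3 · 137. Then
  φ(3699) = (3^3 − 3^2) · (137 − 1) = 18 · 136 = 2448.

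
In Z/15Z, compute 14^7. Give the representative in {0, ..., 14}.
14

Use repeated squaring. Binary(7) = 111. Walk through the bits of the exponent 7 left-to-right: at each bit after the leading one, square the running value, then multiply by 14 if the bit is 1 (always reducing mod 15):
  bit 1 = 1 (leading): start with 14.
  bit 2 = 1: square 14^2 = 196 ≡ 1; bit is 1, so multiply 1·14 = 14 (mod 15).
  bit 3 = 1: square 14^2 = 196 ≡ 1; bit is 1, so multiply 1·14 = 14 (mod 15).
Final value: 14^7 ≡ 14 (mod 15).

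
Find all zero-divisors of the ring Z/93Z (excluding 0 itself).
nonzero zero-divisors of Z/93Z = {3, 6, 9, 12, 15, 18, 21, 24, 27, 30, 31, 33, 36, 39, 42, 45, 48, 51, 54, 57, 60, 62, 63, 66, 69, 72, 75, 78, 81, 84, 87, 90}

An element a ∈ Z/93Z (with a ≠ 0) is a zero-divisor iff gcd(a, 93) > 1 (because a is a unit precisely when gcd(a, n) = 1, and in Z/nZ every nonzero, non-unit element is a zero-divisor). Scan a = 1, ..., 92 and keep those with gcd(a, 93) > 1:
  gcd(3, 93) = 3, gcd(6, 93) = 3, gcd(9, 93) = 3, gcd(12, 93) = 3, gcd(15, 93) = 3, gcd(18, 93) = 3, gcd(21, 93) = 3, gcd(24, 93) = 3, gcd(27, 93) = 3, gcd(30, 93) = 3, gcd(31, 93) = 31, gcd(33, 93) = 3, gcd(36, 93) = 3, gcd(39, 93) = 3, gcd(42, 93) = 3, gcd(45, 93) = 3, gcd(48, 93) = 3, gcd(51, 93) = 3, gcd(54, 93) = 3, gcd(57, 93) = 3, gcd(60, 93) = 3, gcd(62, 93) = 31, gcd(63, 93) = 3, gcd(66, 93) = 3, gcd(69, 93) = 3, gcd(72, 93) = 3, gcd(75, 93) = 3, gcd(78, 93) = 3, gcd(81, 93) = 3, gcd(84, 93) = 3, gcd(87, 93) = 3, gcd(90, 93) = 3.
All other a ∈ {1, ..., 92} have gcd(a, 93) = 1 and are units. So the nonzero zero-divisors are exactly the 32 values of a appearing in this scan.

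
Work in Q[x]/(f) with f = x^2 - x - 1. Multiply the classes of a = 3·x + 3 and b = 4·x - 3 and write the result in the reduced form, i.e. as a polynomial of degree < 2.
a · b ≡ 15·x + 3 (mod f(x))

First multiply in Q[x] without reducing: a · b = 12·x^2 + 3·x - 9. Now divide by f(x) = x^2 - x - 1, eliminating the leading term at each step:
  leading term 12·x^2: subtract (12)·f(x) = 12·x^2 - 12·x - 12, leaving 15·x + 3
The degree is now < 2, so this is the remainder. Hence a · b ≡ 15·x + 3 in Q[x]/(f).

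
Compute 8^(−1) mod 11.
8^(−1) ≡ 7 (mod 11)

Apply the extended Euclidean algorithm to (11, 8), tracking rows (r, s, t) with s·11 + t·8 = r. Each division r_prev = q·r_cur + r_new produces the new row as (previous row) − q·(current row):
  row A: (11, 1, 0)   [1·11 + 0·8 = 11]
  row B: (8, 0, 1)   [0·11 + 1·8 = 8]
  11 = 1·8 + 3   → row C = row A − 1·row B = (3, 1, −1)   [check: 1·11 − 1·8 = 3]
  8 = 2·3 + 2   → row D = row B − 2·row C = (2, −2, 3)   [check: −2·11 + 3·8 = 2]
  3 = 1·2 + 1   → row E = row C − 1·row D = (1, 3, −4)   [check: 3·11 − 4·8 = 1]
  2 = 2·1 + 0   → remainder 0, stop. gcd = 1 (last nonzero row E).
The gcd is 1, so 8 is invertible mod 11. The last nonzero row gives 3·11 − 4·8 = 1, so t = −4. So 8^(−1) ≡ −4 ≡ 7 (mod 11). Verify: 8 · 7 = 56 ≡ 1 (mod 11). ✓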